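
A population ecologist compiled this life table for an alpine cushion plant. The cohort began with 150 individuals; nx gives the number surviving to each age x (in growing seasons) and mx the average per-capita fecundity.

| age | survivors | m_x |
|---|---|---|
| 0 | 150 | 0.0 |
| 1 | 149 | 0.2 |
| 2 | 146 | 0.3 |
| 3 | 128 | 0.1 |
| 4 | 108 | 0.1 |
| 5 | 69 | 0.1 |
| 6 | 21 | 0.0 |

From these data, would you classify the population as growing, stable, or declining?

lx = nx/n0 = nx/150: 1, 0.99333…, 0.97333…, 0.85333…, 0.72, 0.46, 0.14
R0 = Σ lx·mx = 0 + 0.198667… + 0.292… + 0.085333… + 0.072 + 0.046 + 0 = 0.694…
R0 < 1, so the population is declining.

declining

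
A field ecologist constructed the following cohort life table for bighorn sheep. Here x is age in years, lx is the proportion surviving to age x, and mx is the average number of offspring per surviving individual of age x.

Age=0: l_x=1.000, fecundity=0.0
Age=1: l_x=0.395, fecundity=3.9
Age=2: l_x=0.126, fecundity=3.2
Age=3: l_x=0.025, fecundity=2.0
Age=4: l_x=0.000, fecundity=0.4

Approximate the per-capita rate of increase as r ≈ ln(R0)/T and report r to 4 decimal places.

0.5509

R0 = Σ lx·mx = 0 + 1.5405 + 0.4032 + 0.05 + 0 = 1.9937
Σ x·lx·mx = 2.4969; T = 2.4969/1.9937 = 1.2524…
r ≈ ln(R0)/T = ln(1.9937)/1.2524… = 0.550938… → 0.5509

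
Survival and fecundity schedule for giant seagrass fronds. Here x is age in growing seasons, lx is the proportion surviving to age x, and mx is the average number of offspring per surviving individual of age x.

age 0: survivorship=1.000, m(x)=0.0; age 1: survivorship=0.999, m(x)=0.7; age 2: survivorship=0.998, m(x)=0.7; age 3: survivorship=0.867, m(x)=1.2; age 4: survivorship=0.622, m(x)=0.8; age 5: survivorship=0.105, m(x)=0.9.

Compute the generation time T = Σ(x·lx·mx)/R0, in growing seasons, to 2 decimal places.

lx·mx: 0, 0.6993, 0.6986, 1.0404, 0.4976, 0.0945 → R0 = 3.0304
x·lx·mx: 0, 0.6993, 1.3972, 3.1212, 1.9904, 0.4725 → Σ = 7.6806
T = 7.6806 / 3.0304 = 2.534517… → 2.53

2.53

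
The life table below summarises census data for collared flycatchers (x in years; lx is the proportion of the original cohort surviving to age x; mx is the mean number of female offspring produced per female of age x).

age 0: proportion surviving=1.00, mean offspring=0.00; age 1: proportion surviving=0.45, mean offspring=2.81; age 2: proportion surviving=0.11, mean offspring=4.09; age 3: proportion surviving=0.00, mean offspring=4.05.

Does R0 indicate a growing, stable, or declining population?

growing

R0 = Σ lx·mx = 0 + 1.2645 + 0.4499 + 0 = 1.7144
R0 > 1, so the population is growing.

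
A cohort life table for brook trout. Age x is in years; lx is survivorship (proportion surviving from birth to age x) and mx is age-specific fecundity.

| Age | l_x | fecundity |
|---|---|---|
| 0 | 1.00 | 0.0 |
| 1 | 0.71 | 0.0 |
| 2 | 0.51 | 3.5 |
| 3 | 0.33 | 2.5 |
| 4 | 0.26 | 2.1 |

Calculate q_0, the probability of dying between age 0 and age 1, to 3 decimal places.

0.290

q_0 = (l_0 − l_1) / l_0 = (1 − 0.71) / 1
     = 0.29 / 1 = 0.29 → 0.290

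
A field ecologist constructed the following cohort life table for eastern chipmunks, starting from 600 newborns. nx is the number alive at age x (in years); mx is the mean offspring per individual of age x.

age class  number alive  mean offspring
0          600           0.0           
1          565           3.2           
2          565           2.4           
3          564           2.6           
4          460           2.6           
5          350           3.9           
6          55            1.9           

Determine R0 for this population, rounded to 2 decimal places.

12.16

lx = nx/n0 = nx/600: 1, 0.94167…, 0.94167…, 0.94, 0.76667…, 0.58333…, 0.09167…
lx·mx by age: 0, 3.013333…, 2.26…, 2.444, 1.993333…, 2.275…, 0.174167…
R0 = Σ lx·mx = 12.159833… → 12.16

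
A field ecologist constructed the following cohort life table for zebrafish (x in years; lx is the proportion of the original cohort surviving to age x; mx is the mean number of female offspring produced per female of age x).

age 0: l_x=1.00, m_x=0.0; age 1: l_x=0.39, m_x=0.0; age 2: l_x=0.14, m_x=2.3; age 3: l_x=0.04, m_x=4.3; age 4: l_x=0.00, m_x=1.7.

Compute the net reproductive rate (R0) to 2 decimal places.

0.49

lx·mx by age: 0, 0, 0.322, 0.172, 0
R0 = Σ lx·mx = 0.494 → 0.49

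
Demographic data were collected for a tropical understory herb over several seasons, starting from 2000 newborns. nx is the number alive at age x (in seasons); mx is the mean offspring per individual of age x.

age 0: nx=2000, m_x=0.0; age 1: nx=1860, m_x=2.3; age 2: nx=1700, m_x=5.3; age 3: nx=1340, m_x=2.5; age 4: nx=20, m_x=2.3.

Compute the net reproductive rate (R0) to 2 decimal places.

8.34

lx = nx/n0 = nx/2000: 1, 0.93, 0.85, 0.67, 0.01
lx·mx by age: 0, 2.139, 4.505, 1.675, 0.023
R0 = Σ lx·mx = 8.342 → 8.34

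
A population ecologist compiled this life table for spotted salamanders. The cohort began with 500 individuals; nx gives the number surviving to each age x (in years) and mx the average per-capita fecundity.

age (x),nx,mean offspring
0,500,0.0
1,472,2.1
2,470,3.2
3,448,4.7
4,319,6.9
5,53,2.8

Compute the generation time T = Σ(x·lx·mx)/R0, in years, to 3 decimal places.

2.858

lx = nx/n0 = nx/500: 1, 0.944, 0.94, 0.896, 0.638, 0.106
lx·mx: 0, 1.9824, 3.008, 4.2112, 4.4022, 0.2968 → R0 = 13.9006
x·lx·mx: 0, 1.9824, 6.016, 12.6336, 17.6088, 1.484 → Σ = 39.7248
T = 39.7248 / 13.9006 = 2.857776… → 2.858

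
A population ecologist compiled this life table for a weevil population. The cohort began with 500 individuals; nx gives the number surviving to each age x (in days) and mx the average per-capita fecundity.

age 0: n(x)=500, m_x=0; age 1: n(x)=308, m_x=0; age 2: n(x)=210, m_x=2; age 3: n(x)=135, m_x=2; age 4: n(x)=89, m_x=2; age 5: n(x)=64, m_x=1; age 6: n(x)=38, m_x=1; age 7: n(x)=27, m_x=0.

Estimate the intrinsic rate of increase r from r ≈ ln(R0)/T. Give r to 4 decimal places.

0.2209

lx = nx/n0 = nx/500: 1, 0.616, 0.42, 0.27, 0.178, 0.128, 0.076, 0.054
R0 = Σ lx·mx = 0 + 0 + 0.84 + 0.54 + 0.356 + 0.128 + 0.076 + 0 = 1.94
Σ x·lx·mx = 5.82; T = 5.82/1.94 = 3
r ≈ ln(R0)/T = ln(1.94)/3 = 0.220896… → 0.2209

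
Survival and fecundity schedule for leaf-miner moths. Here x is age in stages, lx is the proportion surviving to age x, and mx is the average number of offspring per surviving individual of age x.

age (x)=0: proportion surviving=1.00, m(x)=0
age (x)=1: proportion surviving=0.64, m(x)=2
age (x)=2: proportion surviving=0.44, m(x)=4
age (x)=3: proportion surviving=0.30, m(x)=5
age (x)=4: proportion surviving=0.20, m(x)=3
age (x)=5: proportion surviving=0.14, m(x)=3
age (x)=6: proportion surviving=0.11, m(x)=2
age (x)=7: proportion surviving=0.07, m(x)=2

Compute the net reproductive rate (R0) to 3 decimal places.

lx·mx by age: 0, 1.28, 1.76, 1.5, 0.6, 0.42, 0.22, 0.14
R0 = Σ lx·mx = 5.92 → 5.920

5.920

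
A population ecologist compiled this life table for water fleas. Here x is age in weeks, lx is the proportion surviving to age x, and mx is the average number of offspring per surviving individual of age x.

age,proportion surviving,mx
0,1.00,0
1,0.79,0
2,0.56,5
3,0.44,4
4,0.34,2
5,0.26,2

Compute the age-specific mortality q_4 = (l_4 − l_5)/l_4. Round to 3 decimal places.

0.235

q_4 = (l_4 − l_5) / l_4 = (0.34 − 0.26) / 0.34
     = 0.08 / 0.34 = 0.235294… → 0.235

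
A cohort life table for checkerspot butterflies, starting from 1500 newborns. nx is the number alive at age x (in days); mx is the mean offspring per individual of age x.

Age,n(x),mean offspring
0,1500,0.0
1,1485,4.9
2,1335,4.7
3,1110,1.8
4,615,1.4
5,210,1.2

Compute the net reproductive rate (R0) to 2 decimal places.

lx = nx/n0 = nx/1500: 1, 0.99, 0.89, 0.74, 0.41, 0.14
lx·mx by age: 0, 4.851, 4.183, 1.332, 0.574, 0.168
R0 = Σ lx·mx = 11.108 → 11.11

11.11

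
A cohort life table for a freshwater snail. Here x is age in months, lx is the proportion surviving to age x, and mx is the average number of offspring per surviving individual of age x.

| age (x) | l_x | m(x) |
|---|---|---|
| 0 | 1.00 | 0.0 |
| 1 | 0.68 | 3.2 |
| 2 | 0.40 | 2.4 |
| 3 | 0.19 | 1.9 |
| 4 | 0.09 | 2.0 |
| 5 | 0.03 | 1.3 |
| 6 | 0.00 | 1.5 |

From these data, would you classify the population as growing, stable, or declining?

growing

R0 = Σ lx·mx = 0 + 2.176 + 0.96 + 0.361 + 0.18 + 0.039 + 0 = 3.716
R0 > 1, so the population is growing.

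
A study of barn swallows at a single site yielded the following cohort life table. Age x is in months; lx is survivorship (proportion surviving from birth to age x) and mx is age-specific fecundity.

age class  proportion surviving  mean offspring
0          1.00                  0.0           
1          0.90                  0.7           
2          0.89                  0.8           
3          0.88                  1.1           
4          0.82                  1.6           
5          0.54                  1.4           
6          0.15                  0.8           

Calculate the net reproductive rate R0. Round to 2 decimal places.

lx·mx by age: 0, 0.63, 0.712, 0.968, 1.312, 0.756, 0.12
R0 = Σ lx·mx = 4.498 → 4.50

4.50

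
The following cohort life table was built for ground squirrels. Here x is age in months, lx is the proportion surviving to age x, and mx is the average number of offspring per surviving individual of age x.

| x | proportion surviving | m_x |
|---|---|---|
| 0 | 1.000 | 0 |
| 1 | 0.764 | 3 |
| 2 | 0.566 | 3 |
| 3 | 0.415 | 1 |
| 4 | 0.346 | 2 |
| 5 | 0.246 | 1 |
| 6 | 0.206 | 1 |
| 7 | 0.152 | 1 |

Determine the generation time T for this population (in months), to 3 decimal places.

lx·mx: 0, 2.292, 1.698, 0.415, 0.692, 0.246, 0.206, 0.152 → R0 = 5.701
x·lx·mx: 0, 2.292, 3.396, 1.245, 2.768, 1.23, 1.236, 1.064 → Σ = 13.231
T = 13.231 / 5.701 = 2.320821… → 2.321

2.321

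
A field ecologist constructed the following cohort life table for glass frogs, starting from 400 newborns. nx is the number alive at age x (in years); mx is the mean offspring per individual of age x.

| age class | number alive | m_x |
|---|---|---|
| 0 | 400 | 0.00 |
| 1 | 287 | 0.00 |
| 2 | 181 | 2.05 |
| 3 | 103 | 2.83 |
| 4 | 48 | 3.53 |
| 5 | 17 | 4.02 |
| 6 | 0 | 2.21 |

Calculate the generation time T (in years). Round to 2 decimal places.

lx = nx/n0 = nx/400: 1, 0.7175, 0.4525, 0.2575, 0.12, 0.0425, 0
lx·mx: 0, 0, 0.927625, 0.728725, 0.4236, 0.17085, 0 → R0 = 2.2508
x·lx·mx: 0, 0, 1.85525, 2.186175, 1.6944, 0.85425, 0 → Σ = 6.590075
T = 6.590075 / 2.2508 = 2.927881… → 2.93

2.93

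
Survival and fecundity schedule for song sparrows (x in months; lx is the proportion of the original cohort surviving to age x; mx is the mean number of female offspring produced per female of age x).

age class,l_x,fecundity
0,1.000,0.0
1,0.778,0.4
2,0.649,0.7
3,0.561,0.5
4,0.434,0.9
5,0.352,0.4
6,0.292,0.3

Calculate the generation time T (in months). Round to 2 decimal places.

lx·mx: 0, 0.3112, 0.4543, 0.2805, 0.3906, 0.1408, 0.0876 → R0 = 1.665
x·lx·mx: 0, 0.3112, 0.9086, 0.8415, 1.5624, 0.704, 0.5256 → Σ = 4.8533
T = 4.8533 / 1.665 = 2.914895… → 2.91

2.91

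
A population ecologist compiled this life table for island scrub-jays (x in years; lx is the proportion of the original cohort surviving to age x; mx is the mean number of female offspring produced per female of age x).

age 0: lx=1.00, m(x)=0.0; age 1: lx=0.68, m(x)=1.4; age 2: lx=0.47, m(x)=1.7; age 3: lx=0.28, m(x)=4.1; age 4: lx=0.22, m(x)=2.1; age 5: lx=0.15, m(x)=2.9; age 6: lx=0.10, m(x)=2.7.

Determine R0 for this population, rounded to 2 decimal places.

4.07

lx·mx by age: 0, 0.952, 0.799, 1.148, 0.462, 0.435, 0.27
R0 = Σ lx·mx = 4.066 → 4.07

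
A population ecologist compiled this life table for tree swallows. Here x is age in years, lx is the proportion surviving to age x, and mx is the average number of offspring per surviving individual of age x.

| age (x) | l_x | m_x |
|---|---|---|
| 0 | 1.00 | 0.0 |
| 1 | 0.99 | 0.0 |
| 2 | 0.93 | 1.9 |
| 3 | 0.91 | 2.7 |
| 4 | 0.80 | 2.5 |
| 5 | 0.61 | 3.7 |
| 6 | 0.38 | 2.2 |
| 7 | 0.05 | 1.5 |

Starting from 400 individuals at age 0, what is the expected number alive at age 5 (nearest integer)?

244

Expected survivors = N0 · l_5 = 400 × 0.61 = 244 → 244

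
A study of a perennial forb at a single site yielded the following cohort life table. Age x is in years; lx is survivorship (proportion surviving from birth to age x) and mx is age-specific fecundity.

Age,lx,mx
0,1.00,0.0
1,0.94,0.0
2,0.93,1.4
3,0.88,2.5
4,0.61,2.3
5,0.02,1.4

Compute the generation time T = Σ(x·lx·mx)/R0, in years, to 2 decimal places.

lx·mx: 0, 0, 1.302, 2.2, 1.403, 0.028 → R0 = 4.933
x·lx·mx: 0, 0, 2.604, 6.6, 5.612, 0.14 → Σ = 14.956
T = 14.956 / 4.933 = 3.031826… → 3.03

3.03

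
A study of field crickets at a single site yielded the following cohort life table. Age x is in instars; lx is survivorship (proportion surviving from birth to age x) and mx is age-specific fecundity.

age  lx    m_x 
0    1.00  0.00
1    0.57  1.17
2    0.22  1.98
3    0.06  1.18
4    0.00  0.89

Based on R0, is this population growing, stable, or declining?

growing

R0 = Σ lx·mx = 0 + 0.6669 + 0.4356 + 0.0708 + 0 = 1.1733
R0 > 1, so the population is growing.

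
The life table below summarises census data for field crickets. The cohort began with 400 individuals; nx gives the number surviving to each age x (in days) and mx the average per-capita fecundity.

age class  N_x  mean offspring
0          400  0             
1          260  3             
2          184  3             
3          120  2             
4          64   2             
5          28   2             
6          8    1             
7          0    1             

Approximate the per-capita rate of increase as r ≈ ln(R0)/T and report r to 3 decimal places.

lx = nx/n0 = nx/400: 1, 0.65, 0.46, 0.3, 0.16, 0.07, 0.02, 0
R0 = Σ lx·mx = 0 + 1.95 + 1.38 + 0.6 + 0.32 + 0.14 + 0.02 + 0 = 4.41
Σ x·lx·mx = 8.61; T = 8.61/4.41 = 1.95238…
r ≈ ln(R0)/T = ln(4.41)/1.95238… = 0.76003… → 0.760

0.760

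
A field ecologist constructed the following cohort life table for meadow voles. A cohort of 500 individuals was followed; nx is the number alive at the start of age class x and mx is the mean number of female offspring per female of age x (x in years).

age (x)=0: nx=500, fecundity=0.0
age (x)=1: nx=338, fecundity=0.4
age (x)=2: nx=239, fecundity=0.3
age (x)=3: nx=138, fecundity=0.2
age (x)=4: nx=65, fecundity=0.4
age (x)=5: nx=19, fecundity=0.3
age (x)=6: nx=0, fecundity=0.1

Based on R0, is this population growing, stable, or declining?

declining

lx = nx/n0 = nx/500: 1, 0.676, 0.478, 0.276, 0.13, 0.038, 0
R0 = Σ lx·mx = 0 + 0.2704 + 0.1434 + 0.0552 + 0.052 + 0.0114 + 0 = 0.5324
R0 < 1, so the population is declining.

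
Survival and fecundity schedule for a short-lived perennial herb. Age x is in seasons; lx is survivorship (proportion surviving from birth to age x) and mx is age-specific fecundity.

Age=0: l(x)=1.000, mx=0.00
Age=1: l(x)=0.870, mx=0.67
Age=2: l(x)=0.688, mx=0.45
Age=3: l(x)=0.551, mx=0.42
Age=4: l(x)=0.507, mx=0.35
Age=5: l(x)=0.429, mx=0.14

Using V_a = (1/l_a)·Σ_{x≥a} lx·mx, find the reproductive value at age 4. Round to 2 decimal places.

0.47

lx·mx for x ≥ 4: 0.17745, 0.06006 → sum = 0.23751
V_4 = 0.23751 / l_4 = 0.23751 / 0.507 = 0.468462… → 0.47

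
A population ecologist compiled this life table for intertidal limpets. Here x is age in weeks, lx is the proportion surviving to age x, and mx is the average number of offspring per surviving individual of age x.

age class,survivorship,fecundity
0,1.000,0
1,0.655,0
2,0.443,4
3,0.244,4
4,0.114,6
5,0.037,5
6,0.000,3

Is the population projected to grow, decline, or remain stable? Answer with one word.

R0 = Σ lx·mx = 0 + 0 + 1.772 + 0.976 + 0.684 + 0.185 + 0 = 3.617
R0 > 1, so the population is growing.

growing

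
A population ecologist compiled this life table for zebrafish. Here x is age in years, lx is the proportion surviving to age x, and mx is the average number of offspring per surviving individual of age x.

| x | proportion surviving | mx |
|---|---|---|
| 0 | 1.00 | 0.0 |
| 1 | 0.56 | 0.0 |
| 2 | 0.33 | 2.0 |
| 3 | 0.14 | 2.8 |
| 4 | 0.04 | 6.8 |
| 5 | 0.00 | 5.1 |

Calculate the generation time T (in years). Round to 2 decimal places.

lx·mx: 0, 0, 0.66, 0.392, 0.272, 0 → R0 = 1.324
x·lx·mx: 0, 0, 1.32, 1.176, 1.088, 0 → Σ = 3.584
T = 3.584 / 1.324 = 2.706949… → 2.71

2.71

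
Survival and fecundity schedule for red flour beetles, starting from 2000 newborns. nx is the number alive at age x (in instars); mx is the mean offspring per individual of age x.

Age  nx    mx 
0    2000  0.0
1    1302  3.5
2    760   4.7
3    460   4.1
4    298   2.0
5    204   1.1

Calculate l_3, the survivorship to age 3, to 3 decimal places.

0.230

l_3 = n_3/n_0 = 460/2000 = 0.23 → 0.230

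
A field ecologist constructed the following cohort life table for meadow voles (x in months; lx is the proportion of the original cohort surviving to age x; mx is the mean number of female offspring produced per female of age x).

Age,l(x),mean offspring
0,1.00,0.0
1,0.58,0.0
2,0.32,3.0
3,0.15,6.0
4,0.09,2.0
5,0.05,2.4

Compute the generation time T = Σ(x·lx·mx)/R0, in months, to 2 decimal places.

lx·mx: 0, 0, 0.96, 0.9, 0.18, 0.12 → R0 = 2.16
x·lx·mx: 0, 0, 1.92, 2.7, 0.72, 0.6 → Σ = 5.94
T = 5.94 / 2.16 = 2.75 → 2.75

2.75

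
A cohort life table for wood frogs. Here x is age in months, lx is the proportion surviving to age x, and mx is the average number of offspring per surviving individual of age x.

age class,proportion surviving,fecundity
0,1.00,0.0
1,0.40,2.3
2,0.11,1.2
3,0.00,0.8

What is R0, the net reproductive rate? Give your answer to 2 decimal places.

lx·mx by age: 0, 0.92, 0.132, 0
R0 = Σ lx·mx = 1.052 → 1.05

1.05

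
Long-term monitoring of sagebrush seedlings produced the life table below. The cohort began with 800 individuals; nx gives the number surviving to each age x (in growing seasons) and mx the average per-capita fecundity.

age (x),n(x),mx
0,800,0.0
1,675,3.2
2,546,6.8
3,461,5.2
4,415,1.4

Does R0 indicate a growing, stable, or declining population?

growing

lx = nx/n0 = nx/800: 1, 0.84375, 0.6825, 0.57625, 0.51875
R0 = Σ lx·mx = 0 + 2.7 + 4.641 + 2.9965 + 0.72625 = 11.06375
R0 > 1, so the population is growing.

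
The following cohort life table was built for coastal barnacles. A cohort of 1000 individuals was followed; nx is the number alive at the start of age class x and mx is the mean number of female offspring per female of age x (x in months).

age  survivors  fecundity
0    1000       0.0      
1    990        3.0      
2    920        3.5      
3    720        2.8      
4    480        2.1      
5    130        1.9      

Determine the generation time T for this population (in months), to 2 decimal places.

2.19

lx = nx/n0 = nx/1000: 1, 0.99, 0.92, 0.72, 0.48, 0.13
lx·mx: 0, 2.97, 3.22, 2.016, 1.008, 0.247 → R0 = 9.461
x·lx·mx: 0, 2.97, 6.44, 6.048, 4.032, 1.235 → Σ = 20.725
T = 20.725 / 9.461 = 2.190572… → 2.19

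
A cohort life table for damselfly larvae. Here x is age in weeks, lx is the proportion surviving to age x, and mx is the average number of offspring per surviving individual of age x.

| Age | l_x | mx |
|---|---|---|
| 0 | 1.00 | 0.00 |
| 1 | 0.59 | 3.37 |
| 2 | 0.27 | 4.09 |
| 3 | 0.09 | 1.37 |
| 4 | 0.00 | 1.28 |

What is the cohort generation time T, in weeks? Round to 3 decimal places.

1.420

lx·mx: 0, 1.9883, 1.1043, 0.1233, 0 → R0 = 3.2159
x·lx·mx: 0, 1.9883, 2.2086, 0.3699, 0 → Σ = 4.5668
T = 4.5668 / 3.2159 = 1.420069… → 1.420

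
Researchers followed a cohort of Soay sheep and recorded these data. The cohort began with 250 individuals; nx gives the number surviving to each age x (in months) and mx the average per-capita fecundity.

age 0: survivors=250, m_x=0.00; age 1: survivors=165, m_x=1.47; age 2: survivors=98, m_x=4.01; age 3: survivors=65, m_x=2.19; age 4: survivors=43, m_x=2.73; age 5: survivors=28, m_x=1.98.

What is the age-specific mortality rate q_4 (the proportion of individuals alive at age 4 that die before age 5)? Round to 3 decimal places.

lx = nx/n0 = nx/250: 1, 0.66, 0.392, 0.26, 0.172, 0.112
q_4 = (l_4 − l_5) / l_4 = (0.172 − 0.112) / 0.172
     = 0.06 / 0.172 = 0.348837… → 0.349

0.349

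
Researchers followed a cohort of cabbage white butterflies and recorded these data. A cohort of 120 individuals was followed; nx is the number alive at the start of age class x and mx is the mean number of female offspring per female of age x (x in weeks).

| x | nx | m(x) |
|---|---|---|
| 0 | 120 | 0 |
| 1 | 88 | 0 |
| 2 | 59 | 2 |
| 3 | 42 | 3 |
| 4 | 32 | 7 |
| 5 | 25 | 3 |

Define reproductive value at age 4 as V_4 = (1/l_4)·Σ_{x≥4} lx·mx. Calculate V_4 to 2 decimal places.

lx = nx/n0 = nx/120: 1, 0.73333…, 0.49167…, 0.35, 0.26667…, 0.20833…
lx·mx for x ≥ 4: 1.866667…, 0.625… → sum = 2.491667…
V_4 = 2.491667… / l_4 = 2.491667… / 0.266667… = 9.34375… → 9.34

9.34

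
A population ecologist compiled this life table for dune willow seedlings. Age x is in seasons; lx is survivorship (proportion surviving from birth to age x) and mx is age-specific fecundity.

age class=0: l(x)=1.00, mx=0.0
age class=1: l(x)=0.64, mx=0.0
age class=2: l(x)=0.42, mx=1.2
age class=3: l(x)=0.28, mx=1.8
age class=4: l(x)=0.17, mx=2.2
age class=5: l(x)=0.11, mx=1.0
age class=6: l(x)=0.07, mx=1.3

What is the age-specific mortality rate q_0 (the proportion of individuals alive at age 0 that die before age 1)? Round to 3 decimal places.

q_0 = (l_0 − l_1) / l_0 = (1 − 0.64) / 1
     = 0.36 / 1 = 0.36 → 0.360

0.360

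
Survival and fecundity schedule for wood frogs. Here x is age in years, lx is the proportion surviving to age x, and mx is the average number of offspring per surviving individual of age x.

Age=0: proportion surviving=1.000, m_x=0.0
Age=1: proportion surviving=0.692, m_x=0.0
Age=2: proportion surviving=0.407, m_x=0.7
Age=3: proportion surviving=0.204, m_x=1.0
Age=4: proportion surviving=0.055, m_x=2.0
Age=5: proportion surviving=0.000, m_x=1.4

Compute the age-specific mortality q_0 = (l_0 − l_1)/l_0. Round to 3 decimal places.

0.308

q_0 = (l_0 − l_1) / l_0 = (1 − 0.692) / 1
     = 0.308 / 1 = 0.308 → 0.308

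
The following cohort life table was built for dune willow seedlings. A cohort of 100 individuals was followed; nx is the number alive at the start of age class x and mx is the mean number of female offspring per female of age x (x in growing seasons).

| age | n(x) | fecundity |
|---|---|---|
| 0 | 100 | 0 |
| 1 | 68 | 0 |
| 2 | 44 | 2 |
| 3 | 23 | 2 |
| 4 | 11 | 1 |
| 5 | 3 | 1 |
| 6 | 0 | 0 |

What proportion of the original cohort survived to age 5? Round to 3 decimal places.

l_5 = n_5/n_0 = 3/100 = 0.03 → 0.030

0.030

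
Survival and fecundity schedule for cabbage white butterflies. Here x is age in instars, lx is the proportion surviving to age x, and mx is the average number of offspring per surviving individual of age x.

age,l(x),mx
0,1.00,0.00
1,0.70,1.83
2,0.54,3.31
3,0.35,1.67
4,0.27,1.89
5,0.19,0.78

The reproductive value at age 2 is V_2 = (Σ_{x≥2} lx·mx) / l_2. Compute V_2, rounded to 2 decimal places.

lx·mx for x ≥ 2: 1.7874, 0.5845, 0.5103, 0.1482 → sum = 3.0304
V_2 = 3.0304 / l_2 = 3.0304 / 0.54 = 5.611852… → 5.61

5.61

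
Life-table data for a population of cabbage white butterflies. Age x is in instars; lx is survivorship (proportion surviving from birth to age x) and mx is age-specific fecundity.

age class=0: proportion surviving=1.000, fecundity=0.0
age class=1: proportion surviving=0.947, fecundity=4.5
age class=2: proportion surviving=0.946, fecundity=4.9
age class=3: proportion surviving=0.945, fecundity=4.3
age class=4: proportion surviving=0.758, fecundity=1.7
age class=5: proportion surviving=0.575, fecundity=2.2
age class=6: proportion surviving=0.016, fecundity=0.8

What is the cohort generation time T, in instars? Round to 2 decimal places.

2.40

lx·mx: 0, 4.2615, 4.6354, 4.0635, 1.2886, 1.265, 0.0128 → R0 = 15.5268
x·lx·mx: 0, 4.2615, 9.2708, 12.1905, 5.1544, 6.325, 0.0768 → Σ = 37.279
T = 37.279 / 15.5268 = 2.400945… → 2.40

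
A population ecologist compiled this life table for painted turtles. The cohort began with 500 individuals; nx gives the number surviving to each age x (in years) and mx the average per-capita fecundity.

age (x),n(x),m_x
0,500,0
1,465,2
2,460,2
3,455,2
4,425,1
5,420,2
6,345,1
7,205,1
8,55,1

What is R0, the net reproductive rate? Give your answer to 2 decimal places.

9.26

lx = nx/n0 = nx/500: 1, 0.93, 0.92, 0.91, 0.85, 0.84, 0.69, 0.41, 0.11
lx·mx by age: 0, 1.86, 1.84, 1.82, 0.85, 1.68, 0.69, 0.41, 0.11
R0 = Σ lx·mx = 9.26 → 9.26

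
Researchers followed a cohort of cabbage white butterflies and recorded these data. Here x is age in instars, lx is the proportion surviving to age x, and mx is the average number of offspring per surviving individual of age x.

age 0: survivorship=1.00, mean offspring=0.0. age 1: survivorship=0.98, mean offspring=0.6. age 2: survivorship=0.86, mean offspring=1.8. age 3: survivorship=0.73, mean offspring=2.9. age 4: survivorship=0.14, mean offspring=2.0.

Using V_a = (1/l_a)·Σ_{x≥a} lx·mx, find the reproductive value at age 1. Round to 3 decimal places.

lx·mx for x ≥ 1: 0.588, 1.548, 2.117, 0.28 → sum = 4.533
V_1 = 4.533 / l_1 = 4.533 / 0.98 = 4.62551… → 4.626

4.626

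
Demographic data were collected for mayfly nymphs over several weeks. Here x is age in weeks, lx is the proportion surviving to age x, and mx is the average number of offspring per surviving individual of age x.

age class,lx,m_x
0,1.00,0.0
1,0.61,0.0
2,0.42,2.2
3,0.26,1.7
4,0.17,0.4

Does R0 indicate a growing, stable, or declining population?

growing

R0 = Σ lx·mx = 0 + 0 + 0.924 + 0.442 + 0.068 = 1.434
R0 > 1, so the population is growing.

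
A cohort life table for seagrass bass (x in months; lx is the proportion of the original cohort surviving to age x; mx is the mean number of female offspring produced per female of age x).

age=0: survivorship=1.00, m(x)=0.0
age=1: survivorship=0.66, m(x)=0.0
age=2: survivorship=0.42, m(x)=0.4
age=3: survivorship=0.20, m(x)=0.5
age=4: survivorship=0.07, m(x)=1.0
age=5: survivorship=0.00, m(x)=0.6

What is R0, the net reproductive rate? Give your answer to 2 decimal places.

lx·mx by age: 0, 0, 0.168, 0.1, 0.07, 0
R0 = Σ lx·mx = 0.338 → 0.34

0.34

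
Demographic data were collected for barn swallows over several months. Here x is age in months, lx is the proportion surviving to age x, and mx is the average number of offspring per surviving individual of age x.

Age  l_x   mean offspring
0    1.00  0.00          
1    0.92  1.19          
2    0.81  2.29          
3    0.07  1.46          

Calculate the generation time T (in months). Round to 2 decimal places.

lx·mx: 0, 1.0948, 1.8549, 0.1022 → R0 = 3.0519
x·lx·mx: 0, 1.0948, 3.7098, 0.3066 → Σ = 5.1112
T = 5.1112 / 3.0519 = 1.67476… → 1.67

1.67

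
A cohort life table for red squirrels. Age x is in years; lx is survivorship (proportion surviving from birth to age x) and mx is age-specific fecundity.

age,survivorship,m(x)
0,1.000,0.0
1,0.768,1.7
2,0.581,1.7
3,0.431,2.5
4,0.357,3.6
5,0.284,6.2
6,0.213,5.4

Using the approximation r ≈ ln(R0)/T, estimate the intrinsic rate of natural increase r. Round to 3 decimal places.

R0 = Σ lx·mx = 0 + 1.3056 + 0.9877 + 1.0775 + 1.2852 + 1.7608 + 1.1502 = 7.567
Σ x·lx·mx = 27.3595; T = 27.3595/7.567 = 3.61563…
r ≈ ln(R0)/T = ln(7.567)/3.61563… = 0.55973… → 0.560

0.560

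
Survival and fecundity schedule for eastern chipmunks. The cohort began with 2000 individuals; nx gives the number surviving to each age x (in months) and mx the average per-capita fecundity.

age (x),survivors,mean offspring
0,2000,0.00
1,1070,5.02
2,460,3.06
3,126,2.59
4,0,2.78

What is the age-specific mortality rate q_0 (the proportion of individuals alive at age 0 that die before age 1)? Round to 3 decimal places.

0.465

lx = nx/n0 = nx/2000: 1, 0.535, 0.23, 0.063, 0
q_0 = (l_0 − l_1) / l_0 = (1 − 0.535) / 1
     = 0.465 / 1 = 0.465 → 0.465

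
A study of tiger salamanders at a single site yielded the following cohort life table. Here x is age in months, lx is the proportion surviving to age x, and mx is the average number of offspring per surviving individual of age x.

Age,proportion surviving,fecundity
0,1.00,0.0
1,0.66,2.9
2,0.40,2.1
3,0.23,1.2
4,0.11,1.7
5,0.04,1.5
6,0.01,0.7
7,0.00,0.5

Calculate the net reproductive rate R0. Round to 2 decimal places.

lx·mx by age: 0, 1.914, 0.84, 0.276, 0.187, 0.06, 0.007, 0
R0 = Σ lx·mx = 3.284 → 3.28

3.28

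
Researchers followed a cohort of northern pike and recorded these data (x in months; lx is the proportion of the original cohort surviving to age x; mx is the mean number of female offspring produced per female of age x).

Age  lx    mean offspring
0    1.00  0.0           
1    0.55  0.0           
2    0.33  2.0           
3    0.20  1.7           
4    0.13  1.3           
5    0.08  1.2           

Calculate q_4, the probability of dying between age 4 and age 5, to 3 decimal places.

0.385

q_4 = (l_4 − l_5) / l_4 = (0.13 − 0.08) / 0.13
     = 0.05 / 0.13 = 0.384615… → 0.385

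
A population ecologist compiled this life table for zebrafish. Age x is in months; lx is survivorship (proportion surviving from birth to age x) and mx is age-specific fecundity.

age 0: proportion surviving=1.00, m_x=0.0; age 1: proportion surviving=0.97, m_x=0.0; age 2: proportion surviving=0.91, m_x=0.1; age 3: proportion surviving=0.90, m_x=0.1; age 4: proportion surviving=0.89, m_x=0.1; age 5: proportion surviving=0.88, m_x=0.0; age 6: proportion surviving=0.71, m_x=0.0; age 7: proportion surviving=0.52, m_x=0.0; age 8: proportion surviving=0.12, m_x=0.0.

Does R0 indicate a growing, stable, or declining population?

declining

R0 = Σ lx·mx = 0 + 0 + 0.091 + 0.09 + 0.089 + 0 + 0 + 0 + 0 = 0.27
R0 < 1, so the population is declining.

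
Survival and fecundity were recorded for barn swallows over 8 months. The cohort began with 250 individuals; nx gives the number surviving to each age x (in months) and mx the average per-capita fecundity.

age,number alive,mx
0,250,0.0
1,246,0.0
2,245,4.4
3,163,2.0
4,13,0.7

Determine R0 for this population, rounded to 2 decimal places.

lx = nx/n0 = nx/250: 1, 0.984, 0.98, 0.652, 0.052
lx·mx by age: 0, 0, 4.312, 1.304, 0.0364
R0 = Σ lx·mx = 5.6524 → 5.65

5.65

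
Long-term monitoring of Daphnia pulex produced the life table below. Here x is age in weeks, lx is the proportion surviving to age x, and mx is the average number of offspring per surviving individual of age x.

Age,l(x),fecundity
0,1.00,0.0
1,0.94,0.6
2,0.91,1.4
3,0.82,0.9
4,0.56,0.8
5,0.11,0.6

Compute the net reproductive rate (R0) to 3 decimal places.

lx·mx by age: 0, 0.564, 1.274, 0.738, 0.448, 0.066
R0 = Σ lx·mx = 3.09 → 3.090

3.090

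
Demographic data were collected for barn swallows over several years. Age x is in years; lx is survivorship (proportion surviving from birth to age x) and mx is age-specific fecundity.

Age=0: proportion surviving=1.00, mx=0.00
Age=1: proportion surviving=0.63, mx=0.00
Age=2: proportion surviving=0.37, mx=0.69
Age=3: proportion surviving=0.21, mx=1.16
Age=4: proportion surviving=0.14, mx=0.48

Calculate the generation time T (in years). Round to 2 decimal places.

2.67

lx·mx: 0, 0, 0.2553, 0.2436, 0.0672 → R0 = 0.5661
x·lx·mx: 0, 0, 0.5106, 0.7308, 0.2688 → Σ = 1.5102
T = 1.5102 / 0.5661 = 2.667727… → 2.67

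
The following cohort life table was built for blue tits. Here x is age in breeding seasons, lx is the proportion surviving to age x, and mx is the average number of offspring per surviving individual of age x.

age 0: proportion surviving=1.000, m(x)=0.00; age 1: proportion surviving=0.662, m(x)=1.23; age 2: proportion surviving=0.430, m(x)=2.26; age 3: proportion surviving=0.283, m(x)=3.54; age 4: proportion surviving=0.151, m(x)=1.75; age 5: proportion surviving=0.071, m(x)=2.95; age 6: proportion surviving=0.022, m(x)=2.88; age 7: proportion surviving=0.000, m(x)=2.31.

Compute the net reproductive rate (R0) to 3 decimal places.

lx·mx by age: 0, 0.81426, 0.9718, 1.00182, 0.26425, 0.20945, 0.06336, 0
R0 = Σ lx·mx = 3.32494 → 3.325

3.325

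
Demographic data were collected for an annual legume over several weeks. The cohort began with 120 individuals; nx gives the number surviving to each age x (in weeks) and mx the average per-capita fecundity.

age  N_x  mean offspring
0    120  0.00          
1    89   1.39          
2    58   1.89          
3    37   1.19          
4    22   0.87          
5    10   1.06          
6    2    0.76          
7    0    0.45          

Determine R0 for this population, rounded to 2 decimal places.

lx = nx/n0 = nx/120: 1, 0.74167…, 0.48333…, 0.30833…, 0.18333…, 0.08333…, 0.01667…, 0
lx·mx by age: 0, 1.030917…, 0.9135…, 0.366917…, 0.1595…, 0.088333…, 0.012667…, 0
R0 = Σ lx·mx = 2.571833… → 2.57

2.57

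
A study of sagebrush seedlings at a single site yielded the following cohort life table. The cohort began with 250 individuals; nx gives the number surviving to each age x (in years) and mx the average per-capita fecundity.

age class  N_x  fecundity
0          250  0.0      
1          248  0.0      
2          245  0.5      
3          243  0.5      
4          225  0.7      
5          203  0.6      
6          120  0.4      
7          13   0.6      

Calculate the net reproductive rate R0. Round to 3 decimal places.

2.316

lx = nx/n0 = nx/250: 1, 0.992, 0.98, 0.972, 0.9, 0.812, 0.48, 0.052
lx·mx by age: 0, 0, 0.49, 0.486, 0.63, 0.4872, 0.192, 0.0312
R0 = Σ lx·mx = 2.3164 → 2.316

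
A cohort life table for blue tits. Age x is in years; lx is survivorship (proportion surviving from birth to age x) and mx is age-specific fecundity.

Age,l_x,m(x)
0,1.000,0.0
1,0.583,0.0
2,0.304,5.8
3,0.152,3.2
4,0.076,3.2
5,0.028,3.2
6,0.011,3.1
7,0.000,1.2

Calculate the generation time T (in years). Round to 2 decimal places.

lx·mx: 0, 0, 1.7632, 0.4864, 0.2432, 0.0896, 0.0341, 0 → R0 = 2.6165
x·lx·mx: 0, 0, 3.5264, 1.4592, 0.9728, 0.448, 0.2046, 0 → Σ = 6.611
T = 6.611 / 2.6165 = 2.526658… → 2.53

2.53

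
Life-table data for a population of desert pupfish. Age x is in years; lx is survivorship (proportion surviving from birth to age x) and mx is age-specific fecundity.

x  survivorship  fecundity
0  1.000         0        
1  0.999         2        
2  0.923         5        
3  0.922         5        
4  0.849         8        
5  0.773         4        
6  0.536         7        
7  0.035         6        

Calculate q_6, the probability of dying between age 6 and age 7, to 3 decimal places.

0.935

q_6 = (l_6 − l_7) / l_6 = (0.536 − 0.035) / 0.536
     = 0.501 / 0.536 = 0.934701… → 0.935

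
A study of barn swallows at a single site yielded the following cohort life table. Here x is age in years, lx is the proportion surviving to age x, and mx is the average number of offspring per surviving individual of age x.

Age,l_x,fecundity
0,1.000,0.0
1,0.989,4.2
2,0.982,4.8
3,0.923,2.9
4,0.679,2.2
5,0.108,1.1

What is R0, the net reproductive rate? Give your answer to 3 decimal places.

13.157

lx·mx by age: 0, 4.1538, 4.7136, 2.6767, 1.4938, 0.1188
R0 = Σ lx·mx = 13.1567 → 13.157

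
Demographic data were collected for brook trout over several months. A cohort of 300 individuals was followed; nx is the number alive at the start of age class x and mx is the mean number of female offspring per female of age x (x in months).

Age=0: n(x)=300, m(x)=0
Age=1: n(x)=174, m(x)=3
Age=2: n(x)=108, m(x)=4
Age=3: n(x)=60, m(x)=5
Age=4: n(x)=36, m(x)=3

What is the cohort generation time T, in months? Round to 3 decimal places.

lx = nx/n0 = nx/300: 1, 0.58, 0.36, 0.2, 0.12
lx·mx: 0, 1.74, 1.44, 1, 0.36 → R0 = 4.54
x·lx·mx: 0, 1.74, 2.88, 3, 1.44 → Σ = 9.06
T = 9.06 / 4.54 = 1.995595… → 1.996

1.996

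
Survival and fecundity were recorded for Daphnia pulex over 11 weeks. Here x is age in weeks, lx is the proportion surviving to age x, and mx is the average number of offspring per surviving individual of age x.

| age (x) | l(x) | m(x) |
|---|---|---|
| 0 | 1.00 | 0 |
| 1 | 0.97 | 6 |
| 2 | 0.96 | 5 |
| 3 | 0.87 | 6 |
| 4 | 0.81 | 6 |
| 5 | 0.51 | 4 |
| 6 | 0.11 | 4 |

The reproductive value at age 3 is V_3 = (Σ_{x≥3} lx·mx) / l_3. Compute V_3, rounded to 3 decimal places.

14.437

lx·mx for x ≥ 3: 5.22, 4.86, 2.04, 0.44 → sum = 12.56
V_3 = 12.56 / l_3 = 12.56 / 0.87 = 14.436782… → 14.437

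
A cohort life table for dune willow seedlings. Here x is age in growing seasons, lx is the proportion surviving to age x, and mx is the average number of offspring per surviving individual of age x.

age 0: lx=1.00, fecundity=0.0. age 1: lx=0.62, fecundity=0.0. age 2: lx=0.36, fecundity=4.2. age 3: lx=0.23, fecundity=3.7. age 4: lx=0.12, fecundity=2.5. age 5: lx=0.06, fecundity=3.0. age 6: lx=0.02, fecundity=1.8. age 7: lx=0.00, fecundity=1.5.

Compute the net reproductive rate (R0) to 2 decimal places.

lx·mx by age: 0, 0, 1.512, 0.851, 0.3, 0.18, 0.036, 0
R0 = Σ lx·mx = 2.879 → 2.88

2.88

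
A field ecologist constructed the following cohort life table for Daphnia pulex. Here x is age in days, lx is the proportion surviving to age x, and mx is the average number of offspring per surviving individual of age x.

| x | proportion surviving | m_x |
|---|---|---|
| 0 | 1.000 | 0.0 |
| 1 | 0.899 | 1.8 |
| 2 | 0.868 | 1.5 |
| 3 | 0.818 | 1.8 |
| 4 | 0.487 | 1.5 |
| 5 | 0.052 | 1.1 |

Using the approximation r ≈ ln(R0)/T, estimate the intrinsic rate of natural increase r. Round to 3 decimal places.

R0 = Σ lx·mx = 0 + 1.6182 + 1.302 + 1.4724 + 0.7305 + 0.0572 = 5.1803
Σ x·lx·mx = 11.8474; T = 11.8474/5.1803 = 2.28701…
r ≈ ln(R0)/T = ln(5.1803)/2.28701… = 0.71922… → 0.719

0.719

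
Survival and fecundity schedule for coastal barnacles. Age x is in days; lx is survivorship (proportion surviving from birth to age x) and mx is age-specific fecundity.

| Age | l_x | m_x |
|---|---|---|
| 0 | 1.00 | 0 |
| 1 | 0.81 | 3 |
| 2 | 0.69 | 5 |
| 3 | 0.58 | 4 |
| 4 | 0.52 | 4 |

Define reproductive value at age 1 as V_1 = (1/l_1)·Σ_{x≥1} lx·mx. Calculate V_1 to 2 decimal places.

12.69

lx·mx for x ≥ 1: 2.43, 3.45, 2.32, 2.08 → sum = 10.28
V_1 = 10.28 / l_1 = 10.28 / 0.81 = 12.691358… → 12.69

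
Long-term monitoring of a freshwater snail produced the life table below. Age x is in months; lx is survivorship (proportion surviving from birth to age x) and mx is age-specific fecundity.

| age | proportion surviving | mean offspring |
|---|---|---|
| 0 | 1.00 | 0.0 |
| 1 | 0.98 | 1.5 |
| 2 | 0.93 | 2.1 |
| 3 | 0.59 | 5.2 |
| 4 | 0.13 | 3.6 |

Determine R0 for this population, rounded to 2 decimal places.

6.96

lx·mx by age: 0, 1.47, 1.953, 3.068, 0.468
R0 = Σ lx·mx = 6.959 → 6.96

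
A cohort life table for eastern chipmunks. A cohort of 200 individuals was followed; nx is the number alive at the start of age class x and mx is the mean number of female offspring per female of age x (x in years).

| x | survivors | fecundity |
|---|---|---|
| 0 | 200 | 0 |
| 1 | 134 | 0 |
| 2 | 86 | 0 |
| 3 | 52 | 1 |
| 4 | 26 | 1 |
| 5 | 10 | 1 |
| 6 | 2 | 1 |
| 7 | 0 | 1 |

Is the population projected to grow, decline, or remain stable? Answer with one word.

declining

lx = nx/n0 = nx/200: 1, 0.67, 0.43, 0.26, 0.13, 0.05, 0.01, 0
R0 = Σ lx·mx = 0 + 0 + 0 + 0.26 + 0.13 + 0.05 + 0.01 + 0 = 0.45
R0 < 1, so the population is declining.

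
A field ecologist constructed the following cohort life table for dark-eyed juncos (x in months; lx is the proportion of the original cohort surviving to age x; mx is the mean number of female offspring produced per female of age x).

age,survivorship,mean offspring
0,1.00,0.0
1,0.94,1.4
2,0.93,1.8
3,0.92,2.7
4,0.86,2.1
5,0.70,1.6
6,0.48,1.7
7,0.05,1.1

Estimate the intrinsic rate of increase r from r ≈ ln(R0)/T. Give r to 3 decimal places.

0.683

R0 = Σ lx·mx = 0 + 1.316 + 1.674 + 2.484 + 1.806 + 1.12 + 0.816 + 0.055 = 9.271
Σ x·lx·mx = 30.221; T = 30.221/9.271 = 3.25973…
r ≈ ln(R0)/T = ln(9.271)/3.25973… = 0.68315… → 0.683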